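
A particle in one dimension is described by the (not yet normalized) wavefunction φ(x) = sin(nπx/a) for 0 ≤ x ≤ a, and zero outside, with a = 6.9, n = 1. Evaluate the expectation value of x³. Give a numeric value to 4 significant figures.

57.16

⟨x³⟩ = ∫ x³·|φ|² dx / ∫|φ|² dx (integrals over the domain).
With sin²θ = (1 − cos2θ)/2 on 0 ≤ x ≤ a: ∫sin²(nπx/a) dx = a/2, ∫x·sin²(nπx/a) dx = a²/4, ∫x²·sin²(nπx/a) dx = a³·(1/6 − 1/(4n²π²)); higher powers xᵏ the same way, integrating xᵏ·cos(2nπx/a) by parts.
State is unnormalized: ∫|φ|² dx = 3.4500, and ∫φ*·x³·φ dx = 197.21, so ⟨x³⟩ = 197.21 / 3.4500.
⟨x³⟩ = 57.164.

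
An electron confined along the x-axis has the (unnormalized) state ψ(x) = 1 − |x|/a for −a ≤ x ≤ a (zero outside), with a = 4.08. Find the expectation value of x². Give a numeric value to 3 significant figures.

1.66

⟨x²⟩ = ∫ x²·|ψ|² dx / ∫|ψ|² dx (integrals over the domain).
ψ is even, so ∫ over [−a, a] = 2∫₀ᵃ with ψ = 1 − x/a there: ∫₀ᵃ (1 − x/a)² dx = a/3, ∫₀ᵃ x²(1 − x/a)² dx = a³/30, ∫₀ᵃ x⁴(1 − x/a)² dx = a⁵/105.
State is unnormalized: ∫|ψ|² dx = 2.7200, and ∫ψ*·x²·ψ dx = 4.5278, so ⟨x²⟩ = 4.5278 / 2.7200.
⟨x²⟩ = 1.6646.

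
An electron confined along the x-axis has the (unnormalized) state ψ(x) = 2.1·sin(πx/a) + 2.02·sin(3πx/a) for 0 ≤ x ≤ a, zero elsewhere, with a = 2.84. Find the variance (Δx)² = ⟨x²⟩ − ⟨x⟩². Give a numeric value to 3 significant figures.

0.744

Compute ⟨x⟩ and ⟨x²⟩ separately, then (Δx)² = ⟨x²⟩ − ⟨x⟩².
On 0 ≤ x ≤ a (j ≠ l): ∫sin²(jπx/a) dx = a/2, ∫sin(jπx/a)·sin(lπx/a) dx = 0; diagonal moments ∫x·sin²(jπx/a) dx = a²/4, ∫x²·sin²(jπx/a) dx = a³·(1/6 − 1/(4j²π²)); cross terms ∫x·sin(jπx/a)·sin(lπx/a) dx = 0 for j + l even and −4jla²/(π²(j² − l²)²) for j + l odd, ∫x²·sin(jπx/a)·sin(lπx/a) dx = (−1)^(j+l)·4jla³/(π²(j² − l²)²); higher powers the same way via product-to-sum and parts.
Normalization: ∫|ψ|² dx = 12.056.
⟨x⟩ = 1.4200 and ⟨x²⟩ = 2.7607.
(Δx)² = 2.7607 − (1.4200)² = 0.74430.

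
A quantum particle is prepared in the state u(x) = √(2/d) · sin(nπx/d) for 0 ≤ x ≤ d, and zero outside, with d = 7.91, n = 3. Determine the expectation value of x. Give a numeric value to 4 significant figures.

⟨x⟩ = ∫ x·|u|² dx (integrals over the domain).
With sin²θ = (1 − cos2θ)/2 on 0 ≤ x ≤ d: ∫sin²(nπx/d) dx = d/2, ∫x·sin²(nπx/d) dx = d²/4, ∫x²·sin²(nπx/d) dx = d³·(1/6 − 1/(4n²π²)); higher powers xᵏ the same way, integrating xᵏ·cos(2nπx/d) by parts.
⟨x⟩ = 3.9550.

3.955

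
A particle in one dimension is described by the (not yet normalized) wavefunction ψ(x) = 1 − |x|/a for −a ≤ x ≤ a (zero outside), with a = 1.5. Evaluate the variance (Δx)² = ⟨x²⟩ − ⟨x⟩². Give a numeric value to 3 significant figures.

0.225

Compute ⟨x⟩ and ⟨x²⟩ separately, then (Δx)² = ⟨x²⟩ − ⟨x⟩².
ψ is even, so ∫ over [−a, a] = 2∫₀ᵃ with ψ = 1 − x/a there: ∫₀ᵃ (1 − x/a)² dx = a/3, ∫₀ᵃ x²(1 − x/a)² dx = a³/30, ∫₀ᵃ x⁴(1 − x/a)² dx = a⁵/105.
Normalization: ∫|ψ|² dx = 1.0000.
⟨x⟩ = 0.0000 and ⟨x²⟩ = 0.22500.
(Δx)² = 0.22500 − (0.0000)² = 0.22500.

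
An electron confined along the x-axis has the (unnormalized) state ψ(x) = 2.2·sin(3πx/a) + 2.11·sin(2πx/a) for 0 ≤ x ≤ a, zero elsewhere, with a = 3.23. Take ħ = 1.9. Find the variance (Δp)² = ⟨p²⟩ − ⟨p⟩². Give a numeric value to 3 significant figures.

Compute ⟨p⟩ and ⟨p²⟩ separately; (Δp)² = ⟨p²⟩ − ⟨p⟩².
d²/dx² sin(jπx/a) = −(jπ/a)²·sin(jπx/a); on 0 ≤ x ≤ a, ∫sin²(jπx/a) dx = a/2 and ∫sin(jπx/a)·sin(lπx/a) dx = 0 for j ≠ l, so only diagonal terms survive in ∫|ψ|² and ∫ψ·ψ″; ∫ψ·ψ′ dx = [ψ²/2] between the walls = 0.
Normalization: ∫|ψ|² dx = 15.007.
⟨p⟩ = 0.0000 and ⟨p²⟩ = 22.554.
(Δp)² = 22.554 − (0.0000)² = 22.554.

22.6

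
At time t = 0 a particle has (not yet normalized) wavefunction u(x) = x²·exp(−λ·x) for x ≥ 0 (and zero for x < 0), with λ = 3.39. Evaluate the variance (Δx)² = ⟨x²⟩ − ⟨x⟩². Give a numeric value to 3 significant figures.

Compute ⟨x⟩ and ⟨x²⟩ separately, then (Δx)² = ⟨x²⟩ − ⟨x⟩².
Every integrand reduces to terms xʲ·e^(−2λx) on [0, ∞); use ∫₀^∞ xʲ·e^(−2λx) dx = j!/(2λ)^(j+1).
Normalization: ∫|u|² dx = 0.0016752.
⟨x⟩ = 0.73746 and ⟨x²⟩ = 0.65262.
(Δx)² = 0.65262 − (0.73746)² = 0.10877.

0.109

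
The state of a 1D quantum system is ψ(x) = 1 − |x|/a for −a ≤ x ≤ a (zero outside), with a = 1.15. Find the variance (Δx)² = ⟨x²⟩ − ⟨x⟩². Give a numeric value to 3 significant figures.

Compute ⟨x⟩ and ⟨x²⟩ separately, then (Δx)² = ⟨x²⟩ − ⟨x⟩².
ψ is even, so ∫ over [−a, a] = 2∫₀ᵃ with ψ = 1 − x/a there: ∫₀ᵃ (1 − x/a)² dx = a/3, ∫₀ᵃ x²(1 − x/a)² dx = a³/30, ∫₀ᵃ x⁴(1 − x/a)² dx = a⁵/105.
Normalization: ∫|ψ|² dx = 0.76667.
⟨x⟩ = 0.0000 and ⟨x²⟩ = 0.13225.
(Δx)² = 0.13225 − (0.0000)² = 0.13225.

0.132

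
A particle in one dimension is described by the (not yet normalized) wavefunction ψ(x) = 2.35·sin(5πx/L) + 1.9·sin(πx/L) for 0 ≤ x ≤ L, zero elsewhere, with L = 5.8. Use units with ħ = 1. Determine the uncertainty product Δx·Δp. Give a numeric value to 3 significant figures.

Δx = √(⟨x²⟩−⟨x⟩²), Δp = √(⟨p²⟩−⟨p⟩²).
On 0 ≤ x ≤ L (j ≠ l): ∫sin²(jπx/L) dx = L/2, ∫sin(jπx/L)·sin(lπx/L) dx = 0; diagonal moments ∫x·sin²(jπx/L) dx = L²/4, ∫x²·sin²(jπx/L) dx = L³·(1/6 − 1/(4j²π²)); cross terms ∫x·sin(jπx/L)·sin(lπx/L) dx = 0 for j + l even and −4jlL²/(π²(j² − l²)²) for j + l odd, ∫x²·sin(jπx/L)·sin(lπx/L) dx = (−1)^(j+l)·4jlL³/(π²(j² − l²)²); higher powers the same way via product-to-sum and parts. d²/dx² sin(jπx/L) = −(jπ/L)²·sin(jπx/L); on 0 ≤ x ≤ L, ∫sin²(jπx/L) dx = L/2 and ∫sin(jπx/L)·sin(lπx/L) dx = 0 for j ≠ l, so only diagonal terms survive in ∫|ψ|² and ∫ψ·ψ″; ∫ψ·ψ′ dx = [ψ²/2] between the walls = 0.
Normalization: ∫|ψ|² dx = 26.484.
⟨x⟩ = 2.9000, ⟨x²⟩ = 10.730 ⇒ Δx = 1.5231.
⟨p⟩ = 0.0000, ⟨p²⟩ = 4.5513 ⇒ Δp = 2.1334.
Δx·Δp = 3.2494.

3.25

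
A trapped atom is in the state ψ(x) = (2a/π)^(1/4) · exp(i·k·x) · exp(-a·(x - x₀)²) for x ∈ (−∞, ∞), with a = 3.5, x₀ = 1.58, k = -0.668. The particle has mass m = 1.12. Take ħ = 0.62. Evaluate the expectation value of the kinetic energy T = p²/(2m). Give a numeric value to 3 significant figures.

T = −(ħ²/2m) d²/dx², so ⟨T⟩ = −(ħ²/2m) ∫ ψ*·ψ'' dx; with m = 1.12.
Gaussian moments (u = x − x₀): ∫u^(2j)·e^(−2au²) du = (2j−1)!!/(4a)^j · √(π/(2a)), odd powers integrate to 0; here √(π/(2a)) = 0.66992. Derivatives: ψ′ = (ik − 2au)·ψ, ψ″ = ((ik − 2au)² − 2a)·ψ; the odd-in-u pieces drop out.
⟨T⟩ = 0.67720.

0.677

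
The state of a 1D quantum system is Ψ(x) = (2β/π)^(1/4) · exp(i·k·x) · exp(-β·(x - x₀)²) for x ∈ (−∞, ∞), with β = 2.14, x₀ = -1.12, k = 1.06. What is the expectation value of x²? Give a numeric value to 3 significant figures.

⟨x²⟩ = ∫ x²·|Ψ|² dx (integrals over the domain).
Gaussian moments (u = x − x₀): ∫u^(2j)·e^(−2βu²) du = (2j−1)!!/(4β)^j · √(π/(2β)), odd powers integrate to 0; here √(π/(2β)) = 0.85675.
⟨x²⟩ = 1.3712.

1.37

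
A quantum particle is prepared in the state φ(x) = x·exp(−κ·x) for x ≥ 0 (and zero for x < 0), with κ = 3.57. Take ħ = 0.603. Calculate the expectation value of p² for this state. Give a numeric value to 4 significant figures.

p² φ = −ħ² d²φ/dx²; ⟨p²⟩ = −ħ² ∫ φ*·φ'' dx / ∫|φ|² dx.
Differentiate x·exp(−κ·x) with the product rule; every integrand then reduces to terms xʲ·e^(−2κx) on [0, ∞), with ∫₀^∞ xʲ·e^(−2κx) dx = j!/(2κ)^(j+1).
State is unnormalized: ∫|φ|² dx = 0.0054946, and ∫φ*·(−ħ² φ'') dx = 0.025463, so ⟨p²⟩ = 0.025463 / 0.0054946.
⟨p²⟩ = 4.6342.

4.634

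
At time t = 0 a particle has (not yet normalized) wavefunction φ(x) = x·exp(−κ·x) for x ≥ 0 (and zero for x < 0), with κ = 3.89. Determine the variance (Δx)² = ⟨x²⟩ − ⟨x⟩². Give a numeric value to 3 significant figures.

Compute ⟨x⟩ and ⟨x²⟩ separately, then (Δx)² = ⟨x²⟩ − ⟨x⟩².
Every integrand reduces to terms xʲ·e^(−2κx) on [0, ∞); use ∫₀^∞ xʲ·e^(−2κx) dx = j!/(2κ)^(j+1).
Normalization: ∫|φ|² dx = 0.0042471.
⟨x⟩ = 0.38560 and ⟨x²⟩ = 0.19825.
(Δx)² = 0.19825 − (0.38560)² = 0.049564.

0.0496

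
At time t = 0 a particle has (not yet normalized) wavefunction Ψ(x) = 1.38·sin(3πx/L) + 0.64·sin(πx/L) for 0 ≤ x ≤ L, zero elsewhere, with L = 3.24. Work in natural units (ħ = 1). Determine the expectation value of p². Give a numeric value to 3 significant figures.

p² Ψ = −ħ² d²Ψ/dx²; ⟨p²⟩ = −ħ² ∫ Ψ*·Ψ'' dx / ∫|Ψ|² dx.
d²/dx² sin(jπx/L) = −(jπ/L)²·sin(jπx/L); on 0 ≤ x ≤ L, ∫sin²(jπx/L) dx = L/2 and ∫sin(jπx/L)·sin(lπx/L) dx = 0 for j ≠ l, so only diagonal terms survive in ∫|Ψ|² and ∫Ψ·Ψ″; ∫Ψ·Ψ′ dx = [Ψ²/2] between the walls = 0.
State is unnormalized: ∫|Ψ|² dx = 3.7487, and ∫Ψ*·(−ħ² Ψ'') dx = 26.729, so ⟨p²⟩ = 26.729 / 3.7487.
⟨p²⟩ = 7.1302.

7.13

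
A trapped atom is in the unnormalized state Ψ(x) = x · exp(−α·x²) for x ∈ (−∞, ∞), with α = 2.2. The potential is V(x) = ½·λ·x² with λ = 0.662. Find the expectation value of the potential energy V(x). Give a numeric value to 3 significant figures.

⟨V⟩ = ∫ V(x)·|Ψ|² dx / ∫|Ψ|² dx.
Expand each integrand as polynomial × e^(−2αx²) and use ∫x^(2j)·e^(−2αx²) dx = (2j−1)!!/(4α)^j · √(π/(2α)), odd powers → 0; here √(π/(2α)) = 0.84498.
State is unnormalized: ∫|Ψ|² dx = 0.096021, and ∫Ψ*·V(x)·Ψ dx = 0.010835, so ⟨V⟩ = 0.010835 / 0.096021.
⟨V⟩ = 0.11284.

0.113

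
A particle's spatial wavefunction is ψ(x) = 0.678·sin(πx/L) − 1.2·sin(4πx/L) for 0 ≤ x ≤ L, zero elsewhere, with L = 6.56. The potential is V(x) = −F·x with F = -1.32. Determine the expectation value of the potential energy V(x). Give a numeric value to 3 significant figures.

⟨V⟩ = ∫ V(x)·|ψ|² dx / ∫|ψ|² dx.
On 0 ≤ x ≤ L (j ≠ l): ∫sin²(jπx/L) dx = L/2, ∫sin(jπx/L)·sin(lπx/L) dx = 0; diagonal moments ∫x·sin²(jπx/L) dx = L²/4, ∫x²·sin²(jπx/L) dx = L³·(1/6 − 1/(4j²π²)); cross terms ∫x·sin(jπx/L)·sin(lπx/L) dx = 0 for j + l even and −4jlL²/(π²(j² − l²)²) for j + l odd, ∫x²·sin(jπx/L)·sin(lπx/L) dx = (−1)^(j+l)·4jlL³/(π²(j² − l²)²); higher powers the same way via product-to-sum and parts.
State is unnormalized: ∫|ψ|² dx = 6.2310, and ∫ψ*·V(x)·ψ dx = 27.644, so ⟨V⟩ = 27.644 / 6.2310.
⟨V⟩ = 4.4365.

4.44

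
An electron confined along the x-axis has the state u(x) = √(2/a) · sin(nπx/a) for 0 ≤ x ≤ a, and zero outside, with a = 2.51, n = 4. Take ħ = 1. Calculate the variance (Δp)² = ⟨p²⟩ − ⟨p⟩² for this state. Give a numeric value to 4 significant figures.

Compute ⟨p⟩ and ⟨p²⟩ separately; (Δp)² = ⟨p²⟩ − ⟨p⟩².
d/dx sin(nπx/a) = (nπ/a)·cos(nπx/a) and d²/dx² sin(nπx/a) = −(nπ/a)²·sin(nπx/a); on 0 ≤ x ≤ a, ∫sin²(nπx/a) dx = a/2 and ∫sin(nπx/a)·cos(nπx/a) dx = 0.
⟨p⟩ = 0.0000 and ⟨p²⟩ = 25.065.
(Δp)² = 25.065 − (0.0000)² = 25.065.

25.07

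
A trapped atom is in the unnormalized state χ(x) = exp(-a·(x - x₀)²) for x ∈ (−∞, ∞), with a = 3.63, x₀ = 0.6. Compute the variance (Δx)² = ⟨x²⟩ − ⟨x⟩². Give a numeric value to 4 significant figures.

Compute ⟨x⟩ and ⟨x²⟩ separately, then (Δx)² = ⟨x²⟩ − ⟨x⟩².
Gaussian moments (u = x − x₀): ∫u^(2j)·e^(−2au²) du = (2j−1)!!/(4a)^j · √(π/(2a)), odd powers integrate to 0; here √(π/(2a)) = 0.65782.
Normalization: ∫|χ|² dx = 0.65782.
⟨x⟩ = 0.60000 and ⟨x²⟩ = 0.42887.
(Δx)² = 0.42887 − (0.60000)² = 0.068871.

0.06887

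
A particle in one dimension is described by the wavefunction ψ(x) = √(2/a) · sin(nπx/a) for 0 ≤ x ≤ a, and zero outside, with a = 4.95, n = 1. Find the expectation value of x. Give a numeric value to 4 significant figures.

⟨x⟩ = ∫ x·|ψ|² dx (integrals over the domain).
With sin²θ = (1 − cos2θ)/2 on 0 ≤ x ≤ a: ∫sin²(nπx/a) dx = a/2, ∫x·sin²(nπx/a) dx = a²/4, ∫x²·sin²(nπx/a) dx = a³·(1/6 − 1/(4n²π²)); higher powers xᵏ the same way, integrating xᵏ·cos(2nπx/a) by parts.
⟨x⟩ = 2.4750.

2.475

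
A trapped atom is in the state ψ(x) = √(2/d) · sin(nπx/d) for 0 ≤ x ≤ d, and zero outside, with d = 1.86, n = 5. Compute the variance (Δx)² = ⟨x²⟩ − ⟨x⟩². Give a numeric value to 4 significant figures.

0.2813

Compute ⟨x⟩ and ⟨x²⟩ separately, then (Δx)² = ⟨x²⟩ − ⟨x⟩².
With sin²θ = (1 − cos2θ)/2 on 0 ≤ x ≤ d: ∫sin²(nπx/d) dx = d/2, ∫x·sin²(nπx/d) dx = d²/4, ∫x²·sin²(nπx/d) dx = d³·(1/6 − 1/(4n²π²)); higher powers xᵏ the same way, integrating xᵏ·cos(2nπx/d) by parts.
⟨x⟩ = 0.93000 and ⟨x²⟩ = 1.1462.
(Δx)² = 1.1462 − (0.93000)² = 0.28129.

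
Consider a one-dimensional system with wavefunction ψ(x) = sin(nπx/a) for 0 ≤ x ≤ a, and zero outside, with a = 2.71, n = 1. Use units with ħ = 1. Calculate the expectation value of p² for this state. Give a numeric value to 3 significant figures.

p² ψ = −ħ² d²ψ/dx²; ⟨p²⟩ = −ħ² ∫ ψ*·ψ'' dx / ∫|ψ|² dx.
d/dx sin(nπx/a) = (nπ/a)·cos(nπx/a) and d²/dx² sin(nπx/a) = −(nπ/a)²·sin(nπx/a); on 0 ≤ x ≤ a, ∫sin²(nπx/a) dx = a/2 and ∫sin(nπx/a)·cos(nπx/a) dx = 0.
State is unnormalized: ∫|ψ|² dx = 1.3550, and ∫ψ*·(−ħ² ψ'') dx = 1.8210, so ⟨p²⟩ = 1.8210 / 1.3550.
⟨p²⟩ = 1.3439.

1.34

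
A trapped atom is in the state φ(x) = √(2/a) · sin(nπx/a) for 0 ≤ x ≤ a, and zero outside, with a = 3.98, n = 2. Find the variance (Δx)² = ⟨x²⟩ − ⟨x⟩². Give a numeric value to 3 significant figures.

1.12

Compute ⟨x⟩ and ⟨x²⟩ separately, then (Δx)² = ⟨x²⟩ − ⟨x⟩².
With sin²θ = (1 − cos2θ)/2 on 0 ≤ x ≤ a: ∫sin²(nπx/a) dx = a/2, ∫x·sin²(nπx/a) dx = a²/4, ∫x²·sin²(nπx/a) dx = a³·(1/6 − 1/(4n²π²)); higher powers xᵏ the same way, integrating xᵏ·cos(2nπx/a) by parts.
⟨x⟩ = 1.9900 and ⟨x²⟩ = 5.0795.
(Δx)² = 5.0795 − (1.9900)² = 1.1194.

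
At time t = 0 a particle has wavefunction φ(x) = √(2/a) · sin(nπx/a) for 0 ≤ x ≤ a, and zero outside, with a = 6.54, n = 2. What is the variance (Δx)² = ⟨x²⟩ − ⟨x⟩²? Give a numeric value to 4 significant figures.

Compute ⟨x⟩ and ⟨x²⟩ separately, then (Δx)² = ⟨x²⟩ − ⟨x⟩².
With sin²θ = (1 − cos2θ)/2 on 0 ≤ x ≤ a: ∫sin²(nπx/a) dx = a/2, ∫x·sin²(nπx/a) dx = a²/4, ∫x²·sin²(nπx/a) dx = a³·(1/6 − 1/(4n²π²)); higher powers xᵏ the same way, integrating xᵏ·cos(2nπx/a) by parts.
⟨x⟩ = 3.2700 and ⟨x²⟩ = 13.715.
(Δx)² = 13.715 − (3.2700)² = 3.0226.

3.023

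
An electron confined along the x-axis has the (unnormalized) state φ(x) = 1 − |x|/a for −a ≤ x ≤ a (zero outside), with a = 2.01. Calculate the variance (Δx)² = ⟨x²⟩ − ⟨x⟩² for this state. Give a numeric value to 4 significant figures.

0.4040

Compute ⟨x⟩ and ⟨x²⟩ separately, then (Δx)² = ⟨x²⟩ − ⟨x⟩².
φ is even, so ∫ over [−a, a] = 2∫₀ᵃ with φ = 1 − x/a there: ∫₀ᵃ (1 − x/a)² dx = a/3, ∫₀ᵃ x²(1 − x/a)² dx = a³/30, ∫₀ᵃ x⁴(1 − x/a)² dx = a⁵/105.
Normalization: ∫|φ|² dx = 1.3400.
⟨x⟩ = 0.0000 and ⟨x²⟩ = 0.40401.
(Δx)² = 0.40401 − (0.0000)² = 0.40401.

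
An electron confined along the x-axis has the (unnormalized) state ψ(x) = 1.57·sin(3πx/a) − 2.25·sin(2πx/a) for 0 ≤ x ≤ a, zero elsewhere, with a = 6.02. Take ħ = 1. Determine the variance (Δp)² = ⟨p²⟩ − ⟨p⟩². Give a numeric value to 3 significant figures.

1.54

Compute ⟨p⟩ and ⟨p²⟩ separately; (Δp)² = ⟨p²⟩ − ⟨p⟩².
d²/dx² sin(jπx/a) = −(jπ/a)²·sin(jπx/a); on 0 ≤ x ≤ a, ∫sin²(jπx/a) dx = a/2 and ∫sin(jπx/a)·sin(lπx/a) dx = 0 for j ≠ l, so only diagonal terms survive in ∫|ψ|² and ∫ψ·ψ″; ∫ψ·ψ′ dx = [ψ²/2] between the walls = 0.
Normalization: ∫|ψ|² dx = 22.657.
⟨p⟩ = 0.0000 and ⟨p²⟩ = 1.5352.
(Δp)² = 1.5352 − (0.0000)² = 1.5352.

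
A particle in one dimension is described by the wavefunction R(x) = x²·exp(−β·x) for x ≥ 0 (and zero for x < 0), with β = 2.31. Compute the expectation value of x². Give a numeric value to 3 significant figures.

⟨x²⟩ = ∫ x²·|R|² dx / ∫|R|² dx (integrals over the domain).
Every integrand reduces to terms xʲ·e^(−2βx) on [0, ∞); use ∫₀^∞ xʲ·e^(−2βx) dx = j!/(2β)^(j+1).
State is unnormalized: ∫|R|² dx = 0.011403, and ∫R*·x²·R dx = 0.016026, so ⟨x²⟩ = 0.016026 / 0.011403.
⟨x²⟩ = 1.4055.

1.41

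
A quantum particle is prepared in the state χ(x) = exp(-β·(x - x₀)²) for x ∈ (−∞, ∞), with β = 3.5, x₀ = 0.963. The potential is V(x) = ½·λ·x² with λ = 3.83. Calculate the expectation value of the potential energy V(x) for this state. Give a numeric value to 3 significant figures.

1.91

⟨V⟩ = ∫ V(x)·|χ|² dx / ∫|χ|² dx.
Gaussian moments (u = x − x₀): ∫u^(2j)·e^(−2βu²) du = (2j−1)!!/(4β)^j · √(π/(2β)), odd powers integrate to 0; here √(π/(2β)) = 0.66992.
State is unnormalized: ∫|χ|² dx = 0.66992, and ∫χ*·V(x)·χ dx = 1.2814, so ⟨V⟩ = 1.2814 / 0.66992.
⟨V⟩ = 1.9127.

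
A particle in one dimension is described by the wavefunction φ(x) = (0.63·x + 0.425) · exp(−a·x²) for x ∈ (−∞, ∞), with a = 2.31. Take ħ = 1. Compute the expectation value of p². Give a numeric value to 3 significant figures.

3.20

p² φ = −ħ² d²φ/dx²; ⟨p²⟩ = −ħ² ∫ φ*·φ'' dx / ∫|φ|² dx.
Expand each integrand as polynomial × e^(−2ax²) and use ∫x^(2j)·e^(−2ax²) dx = (2j−1)!!/(4a)^j · √(π/(2a)), odd powers → 0; here √(π/(2a)) = 0.82462. Differentiate with the product rule, d/dx e^(−ax²) = −2ax·e^(−ax²).
State is unnormalized: ∫|φ|² dx = 0.18437, and ∫φ*·(−ħ² φ'') dx = 0.58954, so ⟨p²⟩ = 0.58954 / 0.18437.
⟨p²⟩ = 3.1976.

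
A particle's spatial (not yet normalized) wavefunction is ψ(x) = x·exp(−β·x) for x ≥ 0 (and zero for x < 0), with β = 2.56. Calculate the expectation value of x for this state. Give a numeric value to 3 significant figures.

⟨x⟩ = ∫ x·|ψ|² dx / ∫|ψ|² dx (integrals over the domain).
Every integrand reduces to terms xʲ·e^(−2βx) on [0, ∞); use ∫₀^∞ xʲ·e^(−2βx) dx = j!/(2β)^(j+1).
State is unnormalized: ∫|ψ|² dx = 0.014901, and ∫ψ*·x·ψ dx = 0.0087311, so ⟨x⟩ = 0.0087311 / 0.014901.
⟨x⟩ = 0.58594.

0.586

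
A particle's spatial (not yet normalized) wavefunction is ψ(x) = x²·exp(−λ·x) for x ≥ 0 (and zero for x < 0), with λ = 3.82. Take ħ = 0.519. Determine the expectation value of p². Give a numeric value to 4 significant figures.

p² ψ = −ħ² d²ψ/dx²; ⟨p²⟩ = −ħ² ∫ ψ*·ψ'' dx / ∫|ψ|² dx.
Differentiate x²·exp(−λ·x) with the product rule; every integrand then reduces to terms xʲ·e^(−2λx) on [0, ∞), with ∫₀^∞ xʲ·e^(−2λx) dx = j!/(2λ)^(j+1).
State is unnormalized: ∫|ψ|² dx = 0.00092203, and ∫ψ*·(−ħ² ψ'') dx = 0.0012080, so ⟨p²⟩ = 0.0012080 / 0.00092203.
⟨p²⟩ = 1.3102.

1.310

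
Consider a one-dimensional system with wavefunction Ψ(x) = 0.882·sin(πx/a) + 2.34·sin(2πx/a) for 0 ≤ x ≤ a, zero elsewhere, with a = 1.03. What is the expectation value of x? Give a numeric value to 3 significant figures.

⟨x⟩ = ∫ x·|Ψ|² dx / ∫|Ψ|² dx (integrals over the domain).
On 0 ≤ x ≤ a (j ≠ l): ∫sin²(jπx/a) dx = a/2, ∫sin(jπx/a)·sin(lπx/a) dx = 0; diagonal moments ∫x·sin²(jπx/a) dx = a²/4, ∫x²·sin²(jπx/a) dx = a³·(1/6 − 1/(4j²π²)); cross terms ∫x·sin(jπx/a)·sin(lπx/a) dx = 0 for j + l even and −4jla²/(π²(j² − l²)²) for j + l odd, ∫x²·sin(jπx/a)·sin(lπx/a) dx = (−1)^(j+l)·4jla³/(π²(j² − l²)²); higher powers the same way via product-to-sum and parts.
State is unnormalized: ∫|Ψ|² dx = 3.2206, and ∫Ψ*·x·Ψ dx = 1.2642, so ⟨x⟩ = 1.2642 / 3.2206.
⟨x⟩ = 0.39254.

0.393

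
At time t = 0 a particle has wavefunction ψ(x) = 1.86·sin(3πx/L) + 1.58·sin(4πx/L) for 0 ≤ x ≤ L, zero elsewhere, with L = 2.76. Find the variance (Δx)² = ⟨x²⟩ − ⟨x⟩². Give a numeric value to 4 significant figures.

Compute ⟨x⟩ and ⟨x²⟩ separately, then (Δx)² = ⟨x²⟩ − ⟨x⟩².
On 0 ≤ x ≤ L (j ≠ l): ∫sin²(jπx/L) dx = L/2, ∫sin(jπx/L)·sin(lπx/L) dx = 0; diagonal moments ∫x·sin²(jπx/L) dx = L²/4, ∫x²·sin²(jπx/L) dx = L³·(1/6 − 1/(4j²π²)); cross terms ∫x·sin(jπx/L)·sin(lπx/L) dx = 0 for j + l even and −4jlL²/(π²(j² − l²)²) for j + l odd, ∫x²·sin(jπx/L)·sin(lπx/L) dx = (−1)^(j+l)·4jlL³/(π²(j² − l²)²); higher powers the same way via product-to-sum and parts.
Normalization: ∫|ψ|² dx = 8.2193.
⟨x⟩ = 0.83933 and ⟨x²⟩ = 1.0119.
(Δx)² = 1.0119 − (0.83933)² = 0.30746.

0.3075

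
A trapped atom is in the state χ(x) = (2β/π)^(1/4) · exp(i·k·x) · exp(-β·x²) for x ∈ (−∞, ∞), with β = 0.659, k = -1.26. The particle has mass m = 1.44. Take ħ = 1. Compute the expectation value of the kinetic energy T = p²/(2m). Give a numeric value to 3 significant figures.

T = −(ħ²/2m) d²/dx², so ⟨T⟩ = −(ħ²/2m) ∫ χ*·χ'' dx; with m = 1.44.
Gaussian moments: ∫x^(2j)·e^(−2βx²) dx = (2j−1)!!/(4β)^j · √(π/(2β)), odd powers integrate to 0; here √(π/(2β)) = 1.5439. Derivatives: χ′ = (ik − 2βx)·χ, χ″ = ((ik − 2βx)² − 2β)·χ; the odd-in-x pieces drop out.
⟨T⟩ = 0.78007.

0.780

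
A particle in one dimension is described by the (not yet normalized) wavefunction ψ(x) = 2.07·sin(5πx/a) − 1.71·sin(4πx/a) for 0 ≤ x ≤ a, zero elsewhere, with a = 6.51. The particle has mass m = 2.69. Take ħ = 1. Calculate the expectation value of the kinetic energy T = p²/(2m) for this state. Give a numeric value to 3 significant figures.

T = −(ħ²/2m) d²/dx², so ⟨T⟩ = −(ħ²/2m) ∫ ψ*·ψ'' dx / ∫|ψ|² dx; with m = 2.69.
d²/dx² sin(jπx/a) = −(jπ/a)²·sin(jπx/a); on 0 ≤ x ≤ a, ∫sin²(jπx/a) dx = a/2 and ∫sin(jπx/a)·sin(lπx/a) dx = 0 for j ≠ l, so only diagonal terms survive in ∫|ψ|² and ∫ψ·ψ″; ∫ψ·ψ′ dx = [ψ²/2] between the walls = 0.
State is unnormalized: ∫|ψ|² dx = 23.465, and ∫ψ*·(−ħ²/2m · ψ'') dx = 21.685, so ⟨T⟩ = 21.685 / 23.465.
⟨T⟩ = 0.92415.

0.924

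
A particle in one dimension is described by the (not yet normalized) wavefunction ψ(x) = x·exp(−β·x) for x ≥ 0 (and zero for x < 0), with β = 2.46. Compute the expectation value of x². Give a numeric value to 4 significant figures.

⟨x²⟩ = ∫ x²·|ψ|² dx / ∫|ψ|² dx (integrals over the domain).
Every integrand reduces to terms xʲ·e^(−2βx) on [0, ∞); use ∫₀^∞ xʲ·e^(−2βx) dx = j!/(2β)^(j+1).
State is unnormalized: ∫|ψ|² dx = 0.016793, and ∫ψ*·x²·ψ dx = 0.0083250, so ⟨x²⟩ = 0.0083250 / 0.016793.
⟨x²⟩ = 0.49574.

0.4957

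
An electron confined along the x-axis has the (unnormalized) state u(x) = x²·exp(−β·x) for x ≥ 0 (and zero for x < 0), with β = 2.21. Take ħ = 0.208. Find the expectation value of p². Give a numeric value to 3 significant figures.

0.0704

p² u = −ħ² d²u/dx²; ⟨p²⟩ = −ħ² ∫ u*·u'' dx / ∫|u|² dx.
Differentiate x²·exp(−β·x) with the product rule; every integrand then reduces to terms xʲ·e^(−2βx) on [0, ∞), with ∫₀^∞ xʲ·e^(−2βx) dx = j!/(2β)^(j+1).
State is unnormalized: ∫|u|² dx = 0.014227, and ∫u*·(−ħ² u'') dx = 0.0010021, so ⟨p²⟩ = 0.0010021 / 0.014227.
⟨p²⟩ = 0.070435.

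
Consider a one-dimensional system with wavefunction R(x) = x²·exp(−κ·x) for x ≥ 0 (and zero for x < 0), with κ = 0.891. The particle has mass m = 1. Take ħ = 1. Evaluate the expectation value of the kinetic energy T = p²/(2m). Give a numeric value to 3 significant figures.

0.132

T = −(ħ²/2m) d²/dx², so ⟨T⟩ = −(ħ²/2m) ∫ R*·R'' dx / ∫|R|² dx; with m = 1.
Differentiate x²·exp(−κ·x) with the product rule; every integrand then reduces to terms xʲ·e^(−2κx) on [0, ∞), with ∫₀^∞ xʲ·e^(−2κx) dx = j!/(2κ)^(j+1).
State is unnormalized: ∫|R|² dx = 1.3356, and ∫R*·(−ħ²/2m · R'') dx = 0.17672, so ⟨T⟩ = 0.17672 / 1.3356.
⟨T⟩ = 0.13231.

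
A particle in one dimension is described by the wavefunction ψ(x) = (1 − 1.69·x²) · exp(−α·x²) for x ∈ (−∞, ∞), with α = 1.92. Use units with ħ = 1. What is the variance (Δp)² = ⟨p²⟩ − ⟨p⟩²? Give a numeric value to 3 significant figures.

Compute ⟨p⟩ and ⟨p²⟩ separately; (Δp)² = ⟨p²⟩ − ⟨p⟩².
Expand each integrand as polynomial × e^(−2αx²) and use ∫x^(2j)·e^(−2αx²) dx = (2j−1)!!/(4α)^j · √(π/(2α)), odd powers → 0; here √(π/(2α)) = 0.90450. Differentiate with the product rule, d/dx e^(−αx²) = −2αx·e^(−αx²).
Normalization: ∫|ψ|² dx = 0.63782.
⟨p⟩ = 0.0000 and ⟨p²⟩ = 4.8440.
(Δp)² = 4.8440 − (0.0000)² = 4.8440.

4.84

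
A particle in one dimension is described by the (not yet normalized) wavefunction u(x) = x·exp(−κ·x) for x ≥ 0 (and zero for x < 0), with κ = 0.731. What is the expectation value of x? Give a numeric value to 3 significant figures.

2.05

⟨x⟩ = ∫ x·|u|² dx / ∫|u|² dx (integrals over the domain).
Every integrand reduces to terms xʲ·e^(−2κx) on [0, ∞); use ∫₀^∞ xʲ·e^(−2κx) dx = j!/(2κ)^(j+1).
State is unnormalized: ∫|u|² dx = 0.64001, and ∫u*·x·u dx = 1.3133, so ⟨x⟩ = 1.3133 / 0.64001.
⟨x⟩ = 2.0520.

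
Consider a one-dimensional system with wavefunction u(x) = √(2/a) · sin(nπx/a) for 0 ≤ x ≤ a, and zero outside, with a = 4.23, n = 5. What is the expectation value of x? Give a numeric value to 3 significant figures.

⟨x⟩ = ∫ x·|u|² dx (integrals over the domain).
With sin²θ = (1 − cos2θ)/2 on 0 ≤ x ≤ a: ∫sin²(nπx/a) dx = a/2, ∫x·sin²(nπx/a) dx = a²/4, ∫x²·sin²(nπx/a) dx = a³·(1/6 − 1/(4n²π²)); higher powers xᵏ the same way, integrating xᵏ·cos(2nπx/a) by parts.
⟨x⟩ = 2.1150.

2.12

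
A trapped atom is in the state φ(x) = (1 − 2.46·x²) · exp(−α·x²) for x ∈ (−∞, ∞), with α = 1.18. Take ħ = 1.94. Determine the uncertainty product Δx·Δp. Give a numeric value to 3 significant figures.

Δx = √(⟨x²⟩−⟨x⟩²), Δp = √(⟨p²⟩−⟨p⟩²).
Expand each integrand as polynomial × e^(−2αx²) and use ∫x^(2j)·e^(−2αx²) dx = (2j−1)!!/(4α)^j · √(π/(2α)), odd powers → 0; here √(π/(2α)) = 1.1538. Differentiate with the product rule, d/dx e^(−αx²) = −2αx·e^(−αx²).
Normalization: ∫|φ|² dx = 0.89132.
⟨x⟩ = 0.0000, ⟨x²⟩ = 0.53407 ⇒ Δx = 0.73080.
⟨p⟩ = 0.0000, ⟨p²⟩ = 22.672 ⇒ Δp = 4.7615.
Δx·Δp = 3.4797.

3.48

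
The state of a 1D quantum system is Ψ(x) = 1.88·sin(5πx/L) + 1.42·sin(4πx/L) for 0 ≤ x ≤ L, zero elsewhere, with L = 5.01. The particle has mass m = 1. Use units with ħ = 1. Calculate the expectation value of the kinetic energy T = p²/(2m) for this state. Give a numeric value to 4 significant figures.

4.272

T = −(ħ²/2m) d²/dx², so ⟨T⟩ = −(ħ²/2m) ∫ Ψ*·Ψ'' dx / ∫|Ψ|² dx; with m = 1.
d²/dx² sin(jπx/L) = −(jπ/L)²·sin(jπx/L); on 0 ≤ x ≤ L, ∫sin²(jπx/L) dx = L/2 and ∫sin(jπx/L)·sin(lπx/L) dx = 0 for j ≠ l, so only diagonal terms survive in ∫|Ψ|² and ∫Ψ·Ψ″; ∫Ψ·Ψ′ dx = [Ψ²/2] between the walls = 0.
State is unnormalized: ∫|Ψ|² dx = 13.905, and ∫Ψ*·(−ħ²/2m · Ψ'') dx = 59.406, so ⟨T⟩ = 59.406 / 13.905.
⟨T⟩ = 4.2723.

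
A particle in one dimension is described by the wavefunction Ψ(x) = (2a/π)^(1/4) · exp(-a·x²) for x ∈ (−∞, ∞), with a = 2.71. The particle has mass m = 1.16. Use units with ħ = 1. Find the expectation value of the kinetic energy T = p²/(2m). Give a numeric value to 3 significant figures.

T = −(ħ²/2m) d²/dx², so ⟨T⟩ = −(ħ²/2m) ∫ Ψ*·Ψ'' dx; with m = 1.16.
Gaussian moments: ∫x^(2j)·e^(−2ax²) dx = (2j−1)!!/(4a)^j · √(π/(2a)), odd powers integrate to 0; here √(π/(2a)) = 0.76133. Derivatives: d/dx e^(−ax²) = −2ax·e^(−ax²), d²/dx² e^(−ax²) = (4a²x² − 2a)·e^(−ax²).
⟨T⟩ = 1.1681.

1.17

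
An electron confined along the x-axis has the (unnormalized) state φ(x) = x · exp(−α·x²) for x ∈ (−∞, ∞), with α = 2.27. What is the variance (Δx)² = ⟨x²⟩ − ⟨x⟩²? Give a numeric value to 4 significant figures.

Compute ⟨x⟩ and ⟨x²⟩ separately, then (Δx)² = ⟨x²⟩ − ⟨x⟩².
Expand each integrand as polynomial × e^(−2αx²) and use ∫x^(2j)·e^(−2αx²) dx = (2j−1)!!/(4α)^j · √(π/(2α)), odd powers → 0; here √(π/(2α)) = 0.83185.
Normalization: ∫|φ|² dx = 0.091614.
⟨x⟩ = 0.0000 and ⟨x²⟩ = 0.33040.
(Δx)² = 0.33040 − (0.0000)² = 0.33040.

0.3304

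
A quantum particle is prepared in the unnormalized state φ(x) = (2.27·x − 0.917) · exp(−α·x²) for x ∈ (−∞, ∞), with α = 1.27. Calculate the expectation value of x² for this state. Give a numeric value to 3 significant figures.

⟨x²⟩ = ∫ x²·|φ|² dx / ∫|φ|² dx (integrals over the domain).
Expand each integrand as polynomial × e^(−2αx²) and use ∫x^(2j)·e^(−2αx²) dx = (2j−1)!!/(4α)^j · √(π/(2α)), odd powers → 0; here √(π/(2α)) = 1.1121.
State is unnormalized: ∫|φ|² dx = 2.0633, and ∫φ*·x²·φ dx = 0.85029, so ⟨x²⟩ = 0.85029 / 2.0633.
⟨x²⟩ = 0.41211.

0.412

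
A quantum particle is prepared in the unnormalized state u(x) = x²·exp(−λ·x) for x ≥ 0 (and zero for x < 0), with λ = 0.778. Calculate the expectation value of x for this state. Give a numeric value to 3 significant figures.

⟨x⟩ = ∫ x·|u|² dx / ∫|u|² dx (integrals over the domain).
Every integrand reduces to terms xʲ·e^(−2λx) on [0, ∞); use ∫₀^∞ xʲ·e^(−2λx) dx = j!/(2λ)^(j+1).
State is unnormalized: ∫|u|² dx = 2.6313, and ∫u*·x·u dx = 8.4552, so ⟨x⟩ = 8.4552 / 2.6313.
⟨x⟩ = 3.2134.

3.21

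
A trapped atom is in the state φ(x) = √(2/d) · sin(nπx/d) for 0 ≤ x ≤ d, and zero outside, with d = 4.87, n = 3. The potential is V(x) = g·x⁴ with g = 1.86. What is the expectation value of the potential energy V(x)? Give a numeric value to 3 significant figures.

198.

⟨V⟩ = ∫ V(x)·|φ|² dx.
With sin²θ = (1 − cos2θ)/2 on 0 ≤ x ≤ d: ∫sin²(nπx/d) dx = d/2, ∫x·sin²(nπx/d) dx = d²/4, ∫x²·sin²(nπx/d) dx = d³·(1/6 − 1/(4n²π²)); higher powers xᵏ the same way, integrating xᵏ·cos(2nπx/d) by parts.
⟨V⟩ = 197.67.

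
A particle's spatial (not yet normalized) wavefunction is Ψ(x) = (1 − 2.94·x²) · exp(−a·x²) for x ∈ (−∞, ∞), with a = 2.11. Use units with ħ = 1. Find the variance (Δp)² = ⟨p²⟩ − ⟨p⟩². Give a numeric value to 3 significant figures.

Compute ⟨p⟩ and ⟨p²⟩ separately; (Δp)² = ⟨p²⟩ − ⟨p⟩².
Expand each integrand as polynomial × e^(−2ax²) and use ∫x^(2j)·e^(−2ax²) dx = (2j−1)!!/(4a)^j · √(π/(2a)), odd powers → 0; here √(π/(2a)) = 0.86282. Differentiate with the product rule, d/dx e^(−ax²) = −2ax·e^(−ax²).
Normalization: ∫|Ψ|² dx = 0.57579.
⟨p⟩ = 0.0000 and ⟨p²⟩ = 8.0502.
(Δp)² = 8.0502 − (0.0000)² = 8.0502.

8.05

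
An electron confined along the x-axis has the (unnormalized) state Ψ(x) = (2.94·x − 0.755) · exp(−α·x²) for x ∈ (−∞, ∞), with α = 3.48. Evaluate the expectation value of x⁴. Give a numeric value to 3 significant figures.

⟨x⁴⟩ = ∫ x⁴·|Ψ|² dx / ∫|Ψ|² dx (integrals over the domain).
Expand each integrand as polynomial × e^(−2αx²) and use ∫x^(2j)·e^(−2αx²) dx = (2j−1)!!/(4α)^j · √(π/(2α)), odd powers → 0; here √(π/(2α)) = 0.67185.
State is unnormalized: ∫|Ψ|² dx = 0.80015, and ∫Ψ*·x⁴·Ψ dx = 0.038225, so ⟨x⁴⟩ = 0.038225 / 0.80015.
⟨x⁴⟩ = 0.047772.

0.0478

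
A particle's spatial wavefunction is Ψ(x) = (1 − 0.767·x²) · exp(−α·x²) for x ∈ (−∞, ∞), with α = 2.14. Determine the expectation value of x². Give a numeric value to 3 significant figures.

0.0806

⟨x²⟩ = ∫ x²·|Ψ|² dx / ∫|Ψ|² dx (integrals over the domain).
Expand each integrand as polynomial × e^(−2αx²) and use ∫x^(2j)·e^(−2αx²) dx = (2j−1)!!/(4α)^j · √(π/(2α)), odd powers → 0; here √(π/(2α)) = 0.85675.
State is unnormalized: ∫|Ψ|² dx = 0.72385, and ∫Ψ*·x²·Ψ dx = 0.058332, so ⟨x²⟩ = 0.058332 / 0.72385.
⟨x²⟩ = 0.080586.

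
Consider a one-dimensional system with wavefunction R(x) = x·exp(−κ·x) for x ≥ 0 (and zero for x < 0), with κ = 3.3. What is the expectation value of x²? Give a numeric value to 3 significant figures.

0.275

⟨x²⟩ = ∫ x²·|R|² dx / ∫|R|² dx (integrals over the domain).
Every integrand reduces to terms xʲ·e^(−2κx) on [0, ∞); use ∫₀^∞ xʲ·e^(−2κx) dx = j!/(2κ)^(j+1).
State is unnormalized: ∫|R|² dx = 0.0069566, and ∫R*·x²·R dx = 0.0019164, so ⟨x²⟩ = 0.0019164 / 0.0069566.
⟨x²⟩ = 0.27548.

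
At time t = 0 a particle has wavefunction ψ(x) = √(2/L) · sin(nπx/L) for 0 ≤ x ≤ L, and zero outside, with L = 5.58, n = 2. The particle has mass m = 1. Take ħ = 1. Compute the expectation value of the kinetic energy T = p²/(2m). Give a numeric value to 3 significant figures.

0.634

T = −(ħ²/2m) d²/dx², so ⟨T⟩ = −(ħ²/2m) ∫ ψ*·ψ'' dx; with m = 1.
d/dx sin(nπx/L) = (nπ/L)·cos(nπx/L) and d²/dx² sin(nπx/L) = −(nπ/L)²·sin(nπx/L); on 0 ≤ x ≤ L, ∫sin²(nπx/L) dx = L/2 and ∫sin(nπx/L)·cos(nπx/L) dx = 0.
⟨T⟩ = 0.63396.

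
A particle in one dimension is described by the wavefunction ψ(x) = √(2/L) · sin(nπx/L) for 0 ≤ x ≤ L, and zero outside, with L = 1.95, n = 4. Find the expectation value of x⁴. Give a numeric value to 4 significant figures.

2.801

⟨x⁴⟩ = ∫ x⁴·|ψ|² dx (integrals over the domain).
With sin²θ = (1 − cos2θ)/2 on 0 ≤ x ≤ L: ∫sin²(nπx/L) dx = L/2, ∫x·sin²(nπx/L) dx = L²/4, ∫x²·sin²(nπx/L) dx = L³·(1/6 − 1/(4n²π²)); higher powers xᵏ the same way, integrating xᵏ·cos(2nπx/L) by parts.
⟨x⁴⟩ = 2.8011.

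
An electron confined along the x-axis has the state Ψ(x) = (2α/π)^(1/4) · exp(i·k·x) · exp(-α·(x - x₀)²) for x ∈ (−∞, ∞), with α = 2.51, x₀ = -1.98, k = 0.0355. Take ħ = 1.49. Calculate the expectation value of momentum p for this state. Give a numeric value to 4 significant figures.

0.05290

p Ψ = −iħ dΨ/dx; then ⟨p⟩ = ∫ Ψ*·(pΨ) dx.
Gaussian moments (u = x − x₀): ∫u^(2j)·e^(−2αu²) du = (2j−1)!!/(4α)^j · √(π/(2α)), odd powers integrate to 0; here √(π/(2α)) = 0.79108. Derivatives: Ψ′ = (ik − 2αu)·Ψ, Ψ″ = ((ik − 2αu)² − 2α)·Ψ; the odd-in-u pieces drop out.
⟨p⟩ = 0.052895.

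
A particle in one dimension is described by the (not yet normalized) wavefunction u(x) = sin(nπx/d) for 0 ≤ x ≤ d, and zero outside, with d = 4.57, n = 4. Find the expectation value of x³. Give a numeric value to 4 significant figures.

⟨x³⟩ = ∫ x³·|u|² dx / ∫|u|² dx (integrals over the domain).
With sin²θ = (1 − cos2θ)/2 on 0 ≤ x ≤ d: ∫sin²(nπx/d) dx = d/2, ∫x·sin²(nπx/d) dx = d²/4, ∫x²·sin²(nπx/d) dx = d³·(1/6 − 1/(4n²π²)); higher powers xᵏ the same way, integrating xᵏ·cos(2nπx/d) by parts.
State is unnormalized: ∫|u|² dx = 2.2850, and ∫u*·x³·u dx = 53.487, so ⟨x³⟩ = 53.487 / 2.2850.
⟨x³⟩ = 23.408.

23.41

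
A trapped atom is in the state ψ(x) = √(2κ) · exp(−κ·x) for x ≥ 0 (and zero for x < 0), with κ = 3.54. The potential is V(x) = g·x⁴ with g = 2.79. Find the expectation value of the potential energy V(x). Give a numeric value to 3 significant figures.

⟨V⟩ = ∫ V(x)·|ψ|² dx.
Every integrand reduces to terms xʲ·e^(−2κx) on [0, ∞); use ∫₀^∞ xʲ·e^(−2κx) dx = j!/(2κ)^(j+1).
⟨V⟩ = 0.026649.

0.0266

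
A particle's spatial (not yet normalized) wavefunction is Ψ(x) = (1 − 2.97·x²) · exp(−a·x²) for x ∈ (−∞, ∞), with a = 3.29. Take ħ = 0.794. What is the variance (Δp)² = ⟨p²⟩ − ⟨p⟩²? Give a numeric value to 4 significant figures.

Compute ⟨p⟩ and ⟨p²⟩ separately; (Δp)² = ⟨p²⟩ − ⟨p⟩².
Expand each integrand as polynomial × e^(−2ax²) and use ∫x^(2j)·e^(−2ax²) dx = (2j−1)!!/(4a)^j · √(π/(2a)), odd powers → 0; here √(π/(2a)) = 0.69097. Differentiate with the product rule, d/dx e^(−ax²) = −2ax·e^(−ax²).
Normalization: ∫|Ψ|² dx = 0.48467.
⟨p⟩ = 0.0000 and ⟨p²⟩ = 5.3460.
(Δp)² = 5.3460 − (0.0000)² = 5.3460.

5.346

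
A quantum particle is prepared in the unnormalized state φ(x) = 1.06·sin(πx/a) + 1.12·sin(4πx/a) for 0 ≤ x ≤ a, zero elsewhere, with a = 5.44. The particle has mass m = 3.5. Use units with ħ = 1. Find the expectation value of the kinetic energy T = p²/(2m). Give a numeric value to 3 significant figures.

0.425

T = −(ħ²/2m) d²/dx², so ⟨T⟩ = −(ħ²/2m) ∫ φ*·φ'' dx / ∫|φ|² dx; with m = 3.5.
d²/dx² sin(jπx/a) = −(jπ/a)²·sin(jπx/a); on 0 ≤ x ≤ a, ∫sin²(jπx/a) dx = a/2 and ∫sin(jπx/a)·sin(lπx/a) dx = 0 for j ≠ l, so only diagonal terms survive in ∫|φ|² and ∫φ·φ″; ∫φ·φ′ dx = [φ²/2] between the walls = 0.
State is unnormalized: ∫|φ|² dx = 6.4682, and ∫φ*·(−ħ²/2m · φ'') dx = 2.7465, so ⟨T⟩ = 2.7465 / 6.4682.
⟨T⟩ = 0.42462.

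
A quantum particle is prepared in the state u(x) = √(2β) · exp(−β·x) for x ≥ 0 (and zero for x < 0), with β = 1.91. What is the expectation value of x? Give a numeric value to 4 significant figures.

⟨x⟩ = ∫ x·|u|² dx (integrals over the domain).
Every integrand reduces to terms xʲ·e^(−2βx) on [0, ∞); use ∫₀^∞ xʲ·e^(−2βx) dx = j!/(2β)^(j+1).
⟨x⟩ = 0.26178.

0.2618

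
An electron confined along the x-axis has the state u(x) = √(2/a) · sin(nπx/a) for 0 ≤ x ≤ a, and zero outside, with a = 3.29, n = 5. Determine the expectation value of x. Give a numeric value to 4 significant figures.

⟨x⟩ = ∫ x·|u|² dx (integrals over the domain).
With sin²θ = (1 − cos2θ)/2 on 0 ≤ x ≤ a: ∫sin²(nπx/a) dx = a/2, ∫x·sin²(nπx/a) dx = a²/4, ∫x²·sin²(nπx/a) dx = a³·(1/6 − 1/(4n²π²)); higher powers xᵏ the same way, integrating xᵏ·cos(2nπx/a) by parts.
⟨x⟩ = 1.6450.

1.645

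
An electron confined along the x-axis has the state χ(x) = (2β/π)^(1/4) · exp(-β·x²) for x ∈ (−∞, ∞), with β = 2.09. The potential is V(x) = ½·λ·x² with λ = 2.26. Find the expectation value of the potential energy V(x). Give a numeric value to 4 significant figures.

⟨V⟩ = ∫ V(x)·|χ|² dx.
Gaussian moments: ∫x^(2j)·e^(−2βx²) dx = (2j−1)!!/(4β)^j · √(π/(2β)), odd powers integrate to 0; here √(π/(2β)) = 0.86694.
⟨V⟩ = 0.13517.

0.1352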